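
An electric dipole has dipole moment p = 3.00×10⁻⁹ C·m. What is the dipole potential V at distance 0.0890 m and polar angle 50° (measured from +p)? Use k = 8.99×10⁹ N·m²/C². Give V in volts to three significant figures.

The dipole potential is V = kp cosθ / r².
V = (8.99×10⁹)(3.00×10⁻⁹)·cos50° / (0.0890)² = 2189 V.

V ≈ 2190 V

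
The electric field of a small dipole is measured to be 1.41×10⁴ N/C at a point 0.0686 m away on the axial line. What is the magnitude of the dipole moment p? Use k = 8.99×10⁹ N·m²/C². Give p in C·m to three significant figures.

p ≈ 2.53×10⁻¹⁰ C·m

On axis E = 2kp/r³, so p = Er³/(2k).
p = (1.41×10⁴)·(0.0686)³ / (2·8.99×10⁹) = 2.532×10⁻¹⁰ C·m.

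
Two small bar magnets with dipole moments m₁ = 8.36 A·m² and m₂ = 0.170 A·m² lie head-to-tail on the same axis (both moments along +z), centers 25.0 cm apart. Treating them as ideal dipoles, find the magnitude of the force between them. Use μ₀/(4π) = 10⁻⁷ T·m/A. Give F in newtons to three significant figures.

On-axis B of dipole 1: B = (μ₀/4π)·2m₁/r³. Force on dipole 2: F = m₂·dB/dr.
dB/dr = −(μ₀/4π)·6m₁/r⁴, so |F| = (μ₀/4π)·6m₁m₂/r⁴.
F = 6(10⁻⁷)(8.36)(0.170)/(0.250)⁴ = 2.183×10⁻⁴ N.

F ≈ 2.18×10⁻⁴ N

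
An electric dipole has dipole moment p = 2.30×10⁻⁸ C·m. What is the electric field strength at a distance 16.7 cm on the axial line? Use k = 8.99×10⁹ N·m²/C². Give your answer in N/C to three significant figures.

E ≈ 8.88×10⁴ N/C

On the dipole axis E = 2kp/r³.
E = 2·(8.99×10⁹)(2.30×10⁻⁸) / (0.167)³ = 8.879×10⁴ N/C.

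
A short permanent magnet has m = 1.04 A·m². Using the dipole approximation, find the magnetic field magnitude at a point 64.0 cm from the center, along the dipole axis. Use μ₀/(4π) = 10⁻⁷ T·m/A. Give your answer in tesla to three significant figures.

On axis B = (μ₀/4π)·2m/r³.
B = 2·(10⁻⁷)·(1.04) / (0.640)³ = 7.935×10⁻⁷ T.

B ≈ 7.93×10⁻⁷ T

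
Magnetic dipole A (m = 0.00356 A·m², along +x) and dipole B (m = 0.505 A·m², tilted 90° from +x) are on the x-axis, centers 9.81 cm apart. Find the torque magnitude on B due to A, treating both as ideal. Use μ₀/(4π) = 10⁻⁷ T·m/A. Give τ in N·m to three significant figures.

τ ≈ 3.81×10⁻⁷ N·m

Dipole B is on the axis of dipole A, so B₁ there is axial: B₁ = (μ₀/4π)·2m₁/r³ along +x.
B₁ = 2(10⁻⁷)(0.00356)/(0.0981)³ = 7.542×10⁻⁷ T.
τ = m₂ B₁ sinθ.
τ = (0.505)(7.542×10⁻⁷)·sin90° = 3.809×10⁻⁷ N·m.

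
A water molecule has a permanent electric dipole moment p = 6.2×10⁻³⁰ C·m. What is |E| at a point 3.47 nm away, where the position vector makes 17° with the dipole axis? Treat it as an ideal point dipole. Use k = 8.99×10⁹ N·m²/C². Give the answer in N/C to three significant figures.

At angle θ the dipole field magnitude is E = (kp/r³)·√(1 + 3cos²θ).
kp/r³ = (8.99×10⁹)(6.20×10⁻³⁰) / (3.47×10⁻⁹)³ = 1.334×10⁶ N/C.
√(1 + 3cos²17°) = √(1 + 3·0.9145) = √3.7436 ≈ 1.9348.
E ≈ 1.334×10⁶ × 1.935 = 2.581×10⁶ N/C.

E ≈ 2.58×10⁶ N/C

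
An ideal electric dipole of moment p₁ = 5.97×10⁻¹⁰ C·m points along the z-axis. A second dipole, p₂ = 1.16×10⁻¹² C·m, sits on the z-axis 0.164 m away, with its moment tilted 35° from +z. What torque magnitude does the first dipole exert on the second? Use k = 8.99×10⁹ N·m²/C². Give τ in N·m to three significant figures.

τ ≈ 1.62×10⁻⁹ N·m

The second dipole sits on the axis of the first, so the field there is axial: E₁ = 2kp₁/r³ along +z.
E₁ = 2(8.99×10⁹)(5.97×10⁻¹⁰)/(0.164)³ = 2434 N/C.
Torque on the second dipole: τ = p₂ E₁ sinθ.
τ = (1.16×10⁻¹²)(2434)·sin35° = 1.619×10⁻⁹ N·m.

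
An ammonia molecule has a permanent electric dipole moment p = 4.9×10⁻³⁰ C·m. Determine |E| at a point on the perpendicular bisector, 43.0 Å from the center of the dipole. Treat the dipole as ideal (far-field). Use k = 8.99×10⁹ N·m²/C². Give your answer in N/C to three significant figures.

In the equatorial plane E = kp/r³.
E = (8.99×10⁹)(4.90×10⁻³⁰) / (4.30×10⁻⁹)³ = 5.541×10⁵ N/C.

E ≈ 5.54×10⁵ N/C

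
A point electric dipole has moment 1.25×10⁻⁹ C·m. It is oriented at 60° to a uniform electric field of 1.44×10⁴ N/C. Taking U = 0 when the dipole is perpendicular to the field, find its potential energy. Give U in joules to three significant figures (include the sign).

U ≈ -9.00×10⁻⁶ J

U = −p·E = −pE cosθ.
U = −(1.25×10⁻⁹)(1.44×10⁴)·cos60° = -9.000×10⁻⁶ J.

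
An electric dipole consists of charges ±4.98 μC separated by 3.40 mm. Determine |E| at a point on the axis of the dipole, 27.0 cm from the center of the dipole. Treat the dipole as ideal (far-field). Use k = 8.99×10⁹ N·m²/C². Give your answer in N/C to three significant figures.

Dipole moment p = qd = (4.98×10⁻⁶ C)(0.00340 m) = 1.693×10⁻⁸ C·m.
On the dipole axis E = 2kp/r³.
E = 2·(8.99×10⁹)(1.693×10⁻⁸) / (0.270)³ = 1.547×10⁴ N/C.

E ≈ 1.55×10⁴ N/C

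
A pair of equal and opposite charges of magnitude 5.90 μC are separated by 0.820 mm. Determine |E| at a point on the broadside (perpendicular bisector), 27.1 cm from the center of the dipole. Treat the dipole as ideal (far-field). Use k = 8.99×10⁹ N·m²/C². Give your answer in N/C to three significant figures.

E ≈ 2190 N/C

Dipole moment p = qd = (5.90×10⁻⁶ C)(8.20×10⁻⁴ m) = 4.838×10⁻⁹ C·m.
In the equatorial plane E = kp/r³.
E = (8.99×10⁹)(4.838×10⁻⁹) / (0.271)³ = 2185 N/C.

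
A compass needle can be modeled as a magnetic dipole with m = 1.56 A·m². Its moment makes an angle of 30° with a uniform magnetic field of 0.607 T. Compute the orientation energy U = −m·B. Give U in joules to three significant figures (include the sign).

U = −m·B = −mB cosθ.
U = −(1.56)(0.607)·cos30° = -0.8201 J.

U ≈ -0.820 J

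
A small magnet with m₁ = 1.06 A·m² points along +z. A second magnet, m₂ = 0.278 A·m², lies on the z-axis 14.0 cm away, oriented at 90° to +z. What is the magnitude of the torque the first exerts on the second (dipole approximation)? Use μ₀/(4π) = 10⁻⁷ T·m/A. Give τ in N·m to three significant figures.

τ ≈ 2.15×10⁻⁵ N·m

Dipole B is on the axis of dipole A, so B₁ there is axial: B₁ = (μ₀/4π)·2m₁/r³ along +z.
B₁ = 2(10⁻⁷)(1.06)/(0.140)³ = 7.726×10⁻⁵ T.
τ = m₂ B₁ sinθ.
τ = (0.278)(7.726×10⁻⁵)·sin90° = 2.148×10⁻⁵ N·m.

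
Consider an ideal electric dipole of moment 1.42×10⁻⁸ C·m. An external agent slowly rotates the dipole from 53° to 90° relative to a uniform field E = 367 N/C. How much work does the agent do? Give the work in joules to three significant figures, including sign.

W_ext = ΔU = U(θ₂) − U(θ₁) = −pE cosθ₂ − (−pE cosθ₁) = pE(cosθ₁ − cosθ₂).
W = (1.42×10⁻⁸)(367)·(cos53° − cos90°) = (5.211×10⁻⁶)·(+0.6018) = 3.136×10⁻⁶ J.

W ≈ 3.14×10⁻⁶ J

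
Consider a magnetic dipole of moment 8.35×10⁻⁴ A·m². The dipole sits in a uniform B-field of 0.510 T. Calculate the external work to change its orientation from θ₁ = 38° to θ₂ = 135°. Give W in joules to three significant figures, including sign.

W ≈ 6.37×10⁻⁴ J

W_ext = ΔU = −mB cosθ₂ + mB cosθ₁ = mB(cosθ₁ − cosθ₂).
W = (8.35×10⁻⁴)(0.510)·(cos38° − cos135°) = (4.258×10⁻⁴)·(+1.4951) = 6.367×10⁻⁴ J.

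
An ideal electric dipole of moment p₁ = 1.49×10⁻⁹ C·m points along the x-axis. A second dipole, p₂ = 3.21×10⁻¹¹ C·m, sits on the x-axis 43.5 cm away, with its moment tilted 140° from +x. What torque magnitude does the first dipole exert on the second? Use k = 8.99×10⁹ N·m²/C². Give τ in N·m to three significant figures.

τ ≈ 6.72×10⁻⁹ N·m

The second dipole sits on the axis of the first, so the field there is axial: E₁ = 2kp₁/r³ along +x.
E₁ = 2(8.99×10⁹)(1.49×10⁻⁹)/(0.435)³ = 325.5 N/C.
Torque on the second dipole: τ = p₂ E₁ sinθ.
τ = (3.21×10⁻¹¹)(325.5)·sin140° = 6.716×10⁻⁹ N·m.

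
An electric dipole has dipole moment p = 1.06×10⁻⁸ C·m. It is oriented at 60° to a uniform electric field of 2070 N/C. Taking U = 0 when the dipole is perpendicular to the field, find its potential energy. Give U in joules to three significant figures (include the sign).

U = −p·E = −pE cosθ.
U = −(1.06×10⁻⁸)(2070)·cos60° = -1.097×10⁻⁵ J.

U ≈ -1.10×10⁻⁵ J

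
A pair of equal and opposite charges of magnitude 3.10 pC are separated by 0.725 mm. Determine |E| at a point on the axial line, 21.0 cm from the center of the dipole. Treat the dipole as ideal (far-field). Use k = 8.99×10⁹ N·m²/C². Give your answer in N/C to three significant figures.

Dipole moment p = qd = (3.10×10⁻¹² C)(7.25×10⁻⁴ m) = 2.248×10⁻¹⁵ C·m.
On the dipole axis E = 2kp/r³.
E = 2·(8.99×10⁹)(2.248×10⁻¹⁵) / (0.210)³ = 0.004364 N/C.

E ≈ 0.00436 N/C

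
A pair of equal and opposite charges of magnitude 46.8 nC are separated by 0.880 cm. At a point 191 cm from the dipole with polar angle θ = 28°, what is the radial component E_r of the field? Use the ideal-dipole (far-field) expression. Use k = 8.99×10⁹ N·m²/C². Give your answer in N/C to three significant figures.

Dipole moment p = qd = (4.68×10⁻⁸ C)(0.00880 m) = 4.118×10⁻¹⁰ C·m.
For a dipole, E_r = (2kp cosθ)/r³.
kp/r³ = (8.99×10⁹)(4.118×10⁻¹⁰)/(1.91)³ = 0.5313 N/C.
E_r = 2·0.5313·cos28° = 0.9382 N/C.

E_r ≈ 0.938 N/C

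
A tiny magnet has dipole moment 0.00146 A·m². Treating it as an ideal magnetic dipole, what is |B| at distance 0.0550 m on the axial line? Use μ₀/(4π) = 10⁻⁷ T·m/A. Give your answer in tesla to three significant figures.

B ≈ 1.76×10⁻⁶ T

On axis B = (μ₀/4π)·2m/r³.
B = 2·(10⁻⁷)·(0.00146) / (0.0550)³ = 1.755×10⁻⁶ T.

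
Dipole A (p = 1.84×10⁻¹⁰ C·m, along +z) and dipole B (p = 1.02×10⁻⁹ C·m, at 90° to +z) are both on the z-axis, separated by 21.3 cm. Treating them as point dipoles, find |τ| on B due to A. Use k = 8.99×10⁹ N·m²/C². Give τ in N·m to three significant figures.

The second dipole sits on the axis of the first, so the field there is axial: E₁ = 2kp₁/r³ along +z.
E₁ = 2(8.99×10⁹)(1.84×10⁻¹⁰)/(0.213)³ = 342.3 N/C.
Torque on the second dipole: τ = p₂ E₁ sinθ.
τ = (1.02×10⁻⁹)(342.3)·sin90° = 3.492×10⁻⁷ N·m.

τ ≈ 3.49×10⁻⁷ N·m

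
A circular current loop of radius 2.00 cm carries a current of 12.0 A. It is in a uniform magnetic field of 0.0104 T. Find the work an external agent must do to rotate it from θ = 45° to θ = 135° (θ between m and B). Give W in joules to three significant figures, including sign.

Magnetic moment m = IA = Iπa² = (12.0)·π·(0.0200)² = 0.01508 A·m².
W_ext = ΔU = −mB cosθ₂ + mB cosθ₁ = mB(cosθ₁ − cosθ₂).
W = (0.01508)(0.0104)·(cos45° − cos135°) = (1.568×10⁻⁴)·(+1.4142) = 2.218×10⁻⁴ J.

W ≈ 2.22×10⁻⁴ J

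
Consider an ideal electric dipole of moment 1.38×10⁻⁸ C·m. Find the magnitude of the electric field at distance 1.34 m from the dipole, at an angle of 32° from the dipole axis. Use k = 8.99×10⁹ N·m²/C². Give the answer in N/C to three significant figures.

E ≈ 91.6 N/C

At angle θ the dipole field magnitude is E = (kp/r³)·√(1 + 3cos²θ).
kp/r³ = (8.99×10⁹)(1.38×10⁻⁸) / (1.34)³ = 51.56 N/C.
√(1 + 3cos²32°) = √(1 + 3·0.7192) = √3.1576 ≈ 1.7770.
E ≈ 51.56 × 1.777 = 91.62 N/C.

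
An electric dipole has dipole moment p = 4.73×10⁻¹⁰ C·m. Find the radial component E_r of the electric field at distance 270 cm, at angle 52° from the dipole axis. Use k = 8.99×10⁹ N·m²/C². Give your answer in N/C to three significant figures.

For a dipole, E_r = (2kp cosθ)/r³.
kp/r³ = (8.99×10⁹)(4.73×10⁻¹⁰)/(2.70)³ = 0.2160 N/C.
E_r = 2·0.2160·cos52° = 0.2660 N/C.

E_r ≈ 0.266 N/C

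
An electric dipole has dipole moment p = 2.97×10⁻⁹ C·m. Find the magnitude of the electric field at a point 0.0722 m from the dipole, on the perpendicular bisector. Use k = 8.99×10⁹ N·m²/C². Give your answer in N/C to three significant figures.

On the perpendicular bisector E = kp/r³ (half the axial value at the same distance).
E = (8.99×10⁹)(2.97×10⁻⁹) / (0.0722)³ = 7.094×10⁴ N/C.

E ≈ 7.09×10⁴ N/C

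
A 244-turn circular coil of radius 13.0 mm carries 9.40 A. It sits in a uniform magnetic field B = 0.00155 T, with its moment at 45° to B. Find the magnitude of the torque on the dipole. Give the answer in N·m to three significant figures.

m = NIA = NIπa² = 244·(9.40)·π·(0.0130)² = 1.218 A·m².
Torque on a magnetic dipole: τ = mB sinθ.
τ = (1.218)(0.00155)·sin45° = 0.001335 N·m.

τ ≈ 0.00133 N·m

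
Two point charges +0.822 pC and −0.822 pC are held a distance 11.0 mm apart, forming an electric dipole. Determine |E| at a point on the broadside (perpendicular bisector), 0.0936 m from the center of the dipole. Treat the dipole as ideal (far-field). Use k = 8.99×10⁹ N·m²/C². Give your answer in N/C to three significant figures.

Dipole moment p = qd = (8.22×10⁻¹³ C)(0.0110 m) = 9.042×10⁻¹⁵ C·m.
On the perpendicular bisector E = kp/r³ (half the axial value at the same distance).
E = (8.99×10⁹)(9.042×10⁻¹⁵) / (0.0936)³ = 0.09913 N/C.

E ≈ 0.0991 N/C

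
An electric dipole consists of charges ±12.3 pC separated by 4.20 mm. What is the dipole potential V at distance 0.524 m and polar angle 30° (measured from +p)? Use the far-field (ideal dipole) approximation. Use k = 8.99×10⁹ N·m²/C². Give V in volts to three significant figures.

Dipole moment p = qd = (1.23×10⁻¹¹ C)(0.00420 m) = 5.166×10⁻¹⁴ C·m.
The dipole potential is V = kp cosθ / r².
V = (8.99×10⁹)(5.166×10⁻¹⁴)·cos30° / (0.524)² = 0.001465 V.

V ≈ 0.00146 V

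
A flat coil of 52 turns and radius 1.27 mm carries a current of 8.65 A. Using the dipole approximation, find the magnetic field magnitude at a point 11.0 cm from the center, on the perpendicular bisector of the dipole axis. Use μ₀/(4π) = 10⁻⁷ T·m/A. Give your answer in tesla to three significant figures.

B ≈ 1.71×10⁻⁷ T

m = NIA = NIπa² = 52·(8.65)·π·(0.00127)² = 0.002279 A·m².
In the equatorial plane B = (μ₀/4π)·m/r³ (half the axial value).
B = (10⁻⁷)·(0.002279) / (0.110)³ = 1.712×10⁻⁷ T.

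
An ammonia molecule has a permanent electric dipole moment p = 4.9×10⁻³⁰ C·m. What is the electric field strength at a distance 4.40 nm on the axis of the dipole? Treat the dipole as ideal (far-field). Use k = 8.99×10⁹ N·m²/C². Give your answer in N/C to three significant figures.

On the dipole axis E = 2kp/r³.
E = 2·(8.99×10⁹)(4.90×10⁻³⁰) / (4.40×10⁻⁹)³ = 1.034×10⁶ N/C.

E ≈ 1.03×10⁶ N/C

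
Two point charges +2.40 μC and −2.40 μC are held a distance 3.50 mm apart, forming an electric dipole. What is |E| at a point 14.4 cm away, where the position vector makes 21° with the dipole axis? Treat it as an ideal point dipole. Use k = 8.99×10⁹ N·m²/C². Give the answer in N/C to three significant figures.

Dipole moment p = qd = (2.40×10⁻⁶ C)(0.00350 m) = 8.40×10⁻⁹ C·m.
At angle θ the dipole field magnitude is E = (kp/r³)·√(1 + 3cos²θ).
kp/r³ = (8.99×10⁹)(8.40×10⁻⁹) / (0.144)³ = 2.529×10⁴ N/C.
√(1 + 3cos²21°) = √(1 + 3·0.8716) = √3.6147 ≈ 1.9012.
E ≈ 2.529×10⁴ × 1.901 = 4.808×10⁴ N/C.

E ≈ 4.81×10⁴ N/C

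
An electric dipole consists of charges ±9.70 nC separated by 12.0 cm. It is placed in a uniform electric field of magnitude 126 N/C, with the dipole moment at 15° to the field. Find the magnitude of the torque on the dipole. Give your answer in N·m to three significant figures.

τ ≈ 3.80×10⁻⁸ N·m

Dipole moment p = qd = (9.70×10⁻⁹ C)(0.120 m) = 1.164×10⁻⁹ C·m.
Torque on an electric dipole: τ = pE sinθ.
τ = (1.164×10⁻⁹)(126)·sin15° = 3.796×10⁻⁸ N·m.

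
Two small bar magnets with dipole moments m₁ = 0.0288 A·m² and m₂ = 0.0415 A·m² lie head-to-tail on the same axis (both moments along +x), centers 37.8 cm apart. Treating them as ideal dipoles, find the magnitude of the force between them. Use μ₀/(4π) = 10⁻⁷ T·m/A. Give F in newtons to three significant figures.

On-axis B of dipole 1: B = (μ₀/4π)·2m₁/r³. Force on dipole 2: F = m₂·dB/dr.
dB/dr = −(μ₀/4π)·6m₁/r⁴, so |F| = (μ₀/4π)·6m₁m₂/r⁴.
F = 6(10⁻⁷)(0.0288)(0.0415)/(0.378)⁴ = 3.513×10⁻⁸ N.

F ≈ 3.51×10⁻⁸ N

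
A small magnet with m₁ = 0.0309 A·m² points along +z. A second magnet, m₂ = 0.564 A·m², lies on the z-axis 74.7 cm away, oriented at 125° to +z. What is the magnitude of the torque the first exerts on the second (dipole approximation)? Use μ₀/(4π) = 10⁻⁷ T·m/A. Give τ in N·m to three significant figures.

τ ≈ 6.85×10⁻⁹ N·m

Dipole B is on the axis of dipole A, so B₁ there is axial: B₁ = (μ₀/4π)·2m₁/r³ along +z.
B₁ = 2(10⁻⁷)(0.0309)/(0.747)³ = 1.483×10⁻⁸ T.
τ = m₂ B₁ sinθ.
τ = (0.564)(1.483×10⁻⁸)·sin125° = 6.850×10⁻⁹ N·m.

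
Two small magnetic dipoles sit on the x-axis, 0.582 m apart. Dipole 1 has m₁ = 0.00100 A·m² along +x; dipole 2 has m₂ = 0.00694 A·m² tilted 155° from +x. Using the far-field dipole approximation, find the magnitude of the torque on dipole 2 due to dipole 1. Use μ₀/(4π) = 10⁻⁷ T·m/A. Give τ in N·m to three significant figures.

τ ≈ 2.98×10⁻¹² N·m

Dipole B is on the axis of dipole A, so B₁ there is axial: B₁ = (μ₀/4π)·2m₁/r³ along +x.
B₁ = 2(10⁻⁷)(0.00100)/(0.582)³ = 1.015×10⁻⁹ T.
τ = m₂ B₁ sinθ.
τ = (0.00694)(1.015×10⁻⁹)·sin155° = 2.976×10⁻¹² N·m.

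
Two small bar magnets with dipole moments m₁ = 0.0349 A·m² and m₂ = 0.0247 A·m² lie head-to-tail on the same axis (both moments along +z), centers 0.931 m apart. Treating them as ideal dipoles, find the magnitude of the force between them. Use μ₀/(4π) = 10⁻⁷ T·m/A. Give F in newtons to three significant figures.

On-axis B of dipole 1: B = (μ₀/4π)·2m₁/r³. Force on dipole 2: F = m₂·dB/dr.
dB/dr = −(μ₀/4π)·6m₁/r⁴, so |F| = (μ₀/4π)·6m₁m₂/r⁴.
F = 6(10⁻⁷)(0.0349)(0.0247)/(0.931)⁴ = 6.885×10⁻¹⁰ N.

F ≈ 6.88×10⁻¹⁰ N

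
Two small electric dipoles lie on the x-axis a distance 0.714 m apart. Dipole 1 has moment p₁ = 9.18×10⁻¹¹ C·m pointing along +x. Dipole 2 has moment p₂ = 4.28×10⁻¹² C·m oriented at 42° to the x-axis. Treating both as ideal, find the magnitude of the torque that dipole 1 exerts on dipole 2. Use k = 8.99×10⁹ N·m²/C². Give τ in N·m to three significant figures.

The second dipole sits on the axis of the first, so the field there is axial: E₁ = 2kp₁/r³ along +x.
E₁ = 2(8.99×10⁹)(9.18×10⁻¹¹)/(0.714)³ = 4.535 N/C.
Torque on the second dipole: τ = p₂ E₁ sinθ.
τ = (4.28×10⁻¹²)(4.535)·sin42° = 1.299×10⁻¹¹ N·m.

τ ≈ 1.30×10⁻¹¹ N·m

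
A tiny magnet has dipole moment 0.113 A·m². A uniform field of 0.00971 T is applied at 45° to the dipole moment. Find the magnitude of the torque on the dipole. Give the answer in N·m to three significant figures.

Torque on a magnetic dipole: τ = mB sinθ.
τ = (0.113)(0.00971)·sin45° = 7.759×10⁻⁴ N·m.

τ ≈ 7.76×10⁻⁴ N·m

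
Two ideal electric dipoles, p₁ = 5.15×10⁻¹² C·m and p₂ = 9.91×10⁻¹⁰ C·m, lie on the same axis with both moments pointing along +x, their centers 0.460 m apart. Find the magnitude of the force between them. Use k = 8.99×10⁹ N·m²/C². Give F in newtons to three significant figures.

F ≈ 6.15×10⁻⁹ N

On-axis field of dipole 1 at distance r: E = 2kp₁/r³. Force on dipole 2 is F = p₂·dE/dr (gradient along axis).
dE/dr = −6kp₁/r⁴, so |F| = 6kp₁p₂/r⁴ (attractive for aligned moments).
F = 6(8.99×10⁹)(5.15×10⁻¹²)(9.91×10⁻¹⁰)/(0.460)⁴ = 6.148×10⁻⁹ N.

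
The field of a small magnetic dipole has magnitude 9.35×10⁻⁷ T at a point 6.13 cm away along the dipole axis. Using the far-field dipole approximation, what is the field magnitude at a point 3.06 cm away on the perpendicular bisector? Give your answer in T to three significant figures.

Dipole fields scale as 1/r³ in the far field.
The axial field is twice the equatorial field at the same r, so the geometry factor is 1/2.
B₂ = B₁ · (1/2) · (r₁/r₂)³ = 9.35×10⁻⁷ · 0.5 · (6.13/3.06)³.
(r₁/r₂)³ = (2.003)³ = 8.039.
B₂ ≈ 3.758×10⁻⁶ T.

B ≈ 3.76×10⁻⁶ T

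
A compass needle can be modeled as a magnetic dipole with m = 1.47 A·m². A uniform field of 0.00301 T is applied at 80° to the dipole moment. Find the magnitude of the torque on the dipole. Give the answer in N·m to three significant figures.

τ ≈ 0.00436 N·m

Torque on a magnetic dipole: τ = mB sinθ.
τ = (1.47)(0.00301)·sin80° = 0.004357 N·m.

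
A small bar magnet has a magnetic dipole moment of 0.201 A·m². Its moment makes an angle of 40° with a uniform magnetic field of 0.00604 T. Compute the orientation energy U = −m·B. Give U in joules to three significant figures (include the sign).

U = −m·B = −mB cosθ.
U = −(0.201)(0.00604)·cos40° = -9.300×10⁻⁴ J.

U ≈ -9.30×10⁻⁴ J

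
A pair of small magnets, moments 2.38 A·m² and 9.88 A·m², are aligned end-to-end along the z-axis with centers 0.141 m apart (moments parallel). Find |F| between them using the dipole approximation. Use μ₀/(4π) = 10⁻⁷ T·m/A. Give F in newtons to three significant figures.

F ≈ 0.0357 N

On-axis B of dipole 1: B = (μ₀/4π)·2m₁/r³. Force on dipole 2: F = m₂·dB/dr.
dB/dr = −(μ₀/4π)·6m₁/r⁴, so |F| = (μ₀/4π)·6m₁m₂/r⁴.
F = 6(10⁻⁷)(2.38)(9.88)/(0.141)⁴ = 0.03570 N.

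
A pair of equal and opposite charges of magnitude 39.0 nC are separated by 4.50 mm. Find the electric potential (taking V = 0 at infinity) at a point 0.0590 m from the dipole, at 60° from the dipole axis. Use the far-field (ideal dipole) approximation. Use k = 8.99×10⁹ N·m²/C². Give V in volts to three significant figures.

V ≈ 227 V

Dipole moment p = qd = (3.90×10⁻⁸ C)(0.00450 m) = 1.755×10⁻¹⁰ C·m.
The dipole potential is V = kp cosθ / r².
V = (8.99×10⁹)(1.755×10⁻¹⁰)·cos60° / (0.0590)² = 226.6 V.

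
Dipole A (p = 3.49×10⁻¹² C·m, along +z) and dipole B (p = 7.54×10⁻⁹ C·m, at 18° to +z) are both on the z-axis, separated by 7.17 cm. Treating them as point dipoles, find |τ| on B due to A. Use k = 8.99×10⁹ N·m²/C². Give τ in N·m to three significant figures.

τ ≈ 3.97×10⁻⁷ N·m

The second dipole sits on the axis of the first, so the field there is axial: E₁ = 2kp₁/r³ along +z.
E₁ = 2(8.99×10⁹)(3.49×10⁻¹²)/(0.0717)³ = 170.2 N/C.
Torque on the second dipole: τ = p₂ E₁ sinθ.
τ = (7.54×10⁻⁹)(170.2)·sin18° = 3.967×10⁻⁷ N·m.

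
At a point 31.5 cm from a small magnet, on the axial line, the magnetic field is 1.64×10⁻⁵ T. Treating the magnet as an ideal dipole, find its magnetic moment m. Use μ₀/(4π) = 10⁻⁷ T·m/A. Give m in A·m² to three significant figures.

On axis B = (μ₀/4π)·2m/r³, so m = Br³·4π/(μ₀·2).
m = (1.64×10⁻⁵)·(0.315)³ / (2·10⁻⁷) = 2.563 A·m².

m ≈ 2.56 A·m²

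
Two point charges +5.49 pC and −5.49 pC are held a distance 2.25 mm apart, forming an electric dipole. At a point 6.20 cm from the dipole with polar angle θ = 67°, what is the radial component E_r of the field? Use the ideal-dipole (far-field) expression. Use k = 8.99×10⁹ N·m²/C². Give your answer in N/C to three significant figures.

Dipole moment p = qd = (5.49×10⁻¹² C)(0.00225 m) = 1.235×10⁻¹⁴ C·m.
For a dipole, E_r = (2kp cosθ)/r³.
kp/r³ = (8.99×10⁹)(1.235×10⁻¹⁴)/(0.0620)³ = 0.4659 N/C.
E_r = 2·0.4659·cos67° = 0.3640 N/C.

E_r ≈ 0.364 N/C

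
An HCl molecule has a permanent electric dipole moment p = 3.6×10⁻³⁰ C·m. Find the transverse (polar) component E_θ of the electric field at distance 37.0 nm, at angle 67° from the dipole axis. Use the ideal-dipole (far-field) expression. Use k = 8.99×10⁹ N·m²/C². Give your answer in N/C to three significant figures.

For a dipole, E_θ = (kp sinθ)/r³.
kp/r³ = (8.99×10⁹)(3.60×10⁻³⁰)/(3.70×10⁻⁸)³ = 638.9 N/C.
E_θ = 638.9·sin67° = 588.1 N/C.

E_θ ≈ 588 N/C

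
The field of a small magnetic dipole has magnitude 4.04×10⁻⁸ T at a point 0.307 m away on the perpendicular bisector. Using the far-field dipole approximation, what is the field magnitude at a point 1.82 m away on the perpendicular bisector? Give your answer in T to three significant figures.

B ≈ 1.94×10⁻¹⁰ T

Dipole fields scale as 1/r³ in the far field; the geometry is the same at both points.
B₂ = B₁ · (r₁/r₂)³ = 4.04×10⁻⁸ · (0.307/1.82)³.
(r₁/r₂)³ = (0.1687)³ = 0.0048.
B₂ ≈ 1.939×10⁻¹⁰ T.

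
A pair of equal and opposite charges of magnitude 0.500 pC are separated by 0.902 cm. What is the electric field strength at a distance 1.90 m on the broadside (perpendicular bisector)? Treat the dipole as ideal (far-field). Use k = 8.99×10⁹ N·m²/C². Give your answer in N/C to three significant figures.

E ≈ 5.91×10⁻⁶ N/C

Dipole moment p = qd = (5.00×10⁻¹³ C)(0.00902 m) = 4.51×10⁻¹⁵ C·m.
In the equatorial plane E = kp/r³.
E = (8.99×10⁹)(4.51×10⁻¹⁵) / (1.90)³ = 5.911×10⁻⁶ N/C.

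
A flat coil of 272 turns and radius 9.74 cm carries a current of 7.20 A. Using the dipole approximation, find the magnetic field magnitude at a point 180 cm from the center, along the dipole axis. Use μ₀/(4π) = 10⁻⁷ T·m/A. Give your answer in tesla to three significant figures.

m = NIA = NIπa² = 272·(7.20)·π·(0.0974)² = 58.37 A·m².
On axis B = (μ₀/4π)·2m/r³.
B = 2·(10⁻⁷)·(58.37) / (1.80)³ = 2.002×10⁻⁶ T.

B ≈ 2.00×10⁻⁶ T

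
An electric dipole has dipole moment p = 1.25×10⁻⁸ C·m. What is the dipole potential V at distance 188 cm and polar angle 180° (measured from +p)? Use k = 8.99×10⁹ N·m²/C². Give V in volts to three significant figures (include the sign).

The dipole potential is V = kp cosθ / r².
V = (8.99×10⁹)(1.25×10⁻⁸)·cos180° / (1.88)² = -31.79 V.

V ≈ -31.8 V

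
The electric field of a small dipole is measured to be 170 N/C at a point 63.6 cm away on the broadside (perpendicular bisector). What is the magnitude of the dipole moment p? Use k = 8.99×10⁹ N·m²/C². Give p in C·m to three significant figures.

In the equatorial plane E = kp/r³, so p = Er³/(k).
p = (170)·(0.636)³ / (8.99×10⁹) = 4.865×10⁻⁹ C·m.

p ≈ 4.86×10⁻⁹ C·m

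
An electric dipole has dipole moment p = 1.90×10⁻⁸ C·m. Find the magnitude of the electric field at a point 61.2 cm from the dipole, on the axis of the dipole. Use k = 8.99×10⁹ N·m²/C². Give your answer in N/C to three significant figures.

On the dipole axis E = 2kp/r³.
E = 2·(8.99×10⁹)(1.90×10⁻⁸) / (0.612)³ = 1490 N/C.

E ≈ 1490 N/C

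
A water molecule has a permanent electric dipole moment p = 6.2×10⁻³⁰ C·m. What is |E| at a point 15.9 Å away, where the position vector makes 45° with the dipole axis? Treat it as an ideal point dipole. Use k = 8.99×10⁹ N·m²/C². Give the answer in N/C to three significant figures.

E ≈ 2.19×10⁷ N/C

At angle θ the dipole field magnitude is E = (kp/r³)·√(1 + 3cos²θ).
kp/r³ = (8.99×10⁹)(6.20×10⁻³⁰) / (1.59×10⁻⁹)³ = 1.387×10⁷ N/C.
√(1 + 3cos²45°) = √(1 + 3·0.5000) = √2.5000 ≈ 1.5811.
E ≈ 1.387×10⁷ × 1.581 = 2.192×10⁷ N/C.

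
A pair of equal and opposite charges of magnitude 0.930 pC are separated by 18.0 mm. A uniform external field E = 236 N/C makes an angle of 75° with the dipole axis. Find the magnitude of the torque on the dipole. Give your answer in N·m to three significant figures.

Dipole moment p = qd = (9.30×10⁻¹³ C)(0.0180 m) = 1.674×10⁻¹⁴ C·m.
Torque on an electric dipole: τ = pE sinθ.
τ = (1.674×10⁻¹⁴)(236)·sin75° = 3.816×10⁻¹² N·m.

τ ≈ 3.82×10⁻¹² N·m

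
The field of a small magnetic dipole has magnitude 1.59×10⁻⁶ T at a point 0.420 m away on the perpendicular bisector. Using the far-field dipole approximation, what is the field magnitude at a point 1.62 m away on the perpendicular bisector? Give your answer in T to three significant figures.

B ≈ 2.77×10⁻⁸ T

Dipole fields scale as 1/r³ in the far field; the geometry is the same at both points.
B₂ = B₁ · (r₁/r₂)³ = 1.59×10⁻⁶ · (0.420/1.62)³.
(r₁/r₂)³ = (0.2593)³ = 0.01743.
B₂ ≈ 2.771×10⁻⁸ T.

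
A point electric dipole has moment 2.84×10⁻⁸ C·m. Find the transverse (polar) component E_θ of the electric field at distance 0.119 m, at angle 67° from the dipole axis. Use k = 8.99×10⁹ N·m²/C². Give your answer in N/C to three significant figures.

E_θ ≈ 1.39×10⁵ N/C

For a dipole, E_θ = (kp sinθ)/r³.
kp/r³ = (8.99×10⁹)(2.84×10⁻⁸)/(0.119)³ = 1.515×10⁵ N/C.
E_θ = 1.515×10⁵·sin67° = 1.395×10⁵ N/C.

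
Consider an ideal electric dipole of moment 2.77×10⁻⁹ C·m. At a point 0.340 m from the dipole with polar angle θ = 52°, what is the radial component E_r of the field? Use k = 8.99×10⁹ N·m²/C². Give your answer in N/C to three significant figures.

For a dipole, E_r = (2kp cosθ)/r³.
kp/r³ = (8.99×10⁹)(2.77×10⁻⁹)/(0.340)³ = 633.6 N/C.
E_r = 2·633.6·cos52° = 780.1 N/C.

E_r ≈ 780 N/C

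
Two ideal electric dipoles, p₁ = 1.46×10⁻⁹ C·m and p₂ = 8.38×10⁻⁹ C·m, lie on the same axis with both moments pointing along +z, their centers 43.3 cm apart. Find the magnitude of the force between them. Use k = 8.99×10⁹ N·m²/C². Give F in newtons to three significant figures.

On-axis field of dipole 1 at distance r: E = 2kp₁/r³. Force on dipole 2 is F = p₂·dE/dr (gradient along axis).
dE/dr = −6kp₁/r⁴, so |F| = 6kp₁p₂/r⁴ (attractive for aligned moments).
F = 6(8.99×10⁹)(1.46×10⁻⁹)(8.38×10⁻⁹)/(0.433)⁴ = 1.877×10⁻⁵ N.

F ≈ 1.88×10⁻⁵ N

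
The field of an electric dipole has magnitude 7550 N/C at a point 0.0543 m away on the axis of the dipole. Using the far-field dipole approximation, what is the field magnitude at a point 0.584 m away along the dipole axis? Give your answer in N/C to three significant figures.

Dipole fields scale as 1/r³ in the far field; the geometry is the same at both points.
E₂ = E₁ · (r₁/r₂)³ = 7550 · (0.0543/0.584)³.
(r₁/r₂)³ = (0.09298)³ = 0.0008038.
E₂ ≈ 6.069 N/C.

E ≈ 6.07 N/C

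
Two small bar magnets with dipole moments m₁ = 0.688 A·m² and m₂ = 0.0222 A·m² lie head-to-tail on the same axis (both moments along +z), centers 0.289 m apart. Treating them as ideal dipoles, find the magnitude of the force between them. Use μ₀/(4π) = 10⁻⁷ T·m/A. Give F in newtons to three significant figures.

F ≈ 1.31×10⁻⁶ N

On-axis B of dipole 1: B = (μ₀/4π)·2m₁/r³. Force on dipole 2: F = m₂·dB/dr.
dB/dr = −(μ₀/4π)·6m₁/r⁴, so |F| = (μ₀/4π)·6m₁m₂/r⁴.
F = 6(10⁻⁷)(0.688)(0.0222)/(0.289)⁴ = 1.314×10⁻⁶ N.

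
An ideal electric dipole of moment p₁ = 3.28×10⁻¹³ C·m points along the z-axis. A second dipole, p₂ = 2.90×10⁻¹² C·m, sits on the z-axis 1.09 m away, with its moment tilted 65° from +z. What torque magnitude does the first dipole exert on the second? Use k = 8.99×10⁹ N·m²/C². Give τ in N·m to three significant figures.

τ ≈ 1.20×10⁻¹⁴ N·m

The second dipole sits on the axis of the first, so the field there is axial: E₁ = 2kp₁/r³ along +z.
E₁ = 2(8.99×10⁹)(3.28×10⁻¹³)/(1.09)³ = 0.004554 N/C.
Torque on the second dipole: τ = p₂ E₁ sinθ.
τ = (2.90×10⁻¹²)(0.004554)·sin65° = 1.197×10⁻¹⁴ N·m.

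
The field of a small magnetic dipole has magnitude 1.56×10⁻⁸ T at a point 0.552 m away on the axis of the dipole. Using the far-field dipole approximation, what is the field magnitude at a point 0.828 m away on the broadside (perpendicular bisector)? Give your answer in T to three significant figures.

Dipole fields scale as 1/r³ in the far field.
The axial field is twice the equatorial field at the same r, so the geometry factor is 1/2.
B₂ = B₁ · (1/2) · (r₁/r₂)³ = 1.56×10⁻⁸ · 0.5 · (0.552/0.828)³.
(r₁/r₂)³ = (0.6667)³ = 0.2963.
B₂ ≈ 2.311×10⁻⁹ T.

B ≈ 2.31×10⁻⁹ T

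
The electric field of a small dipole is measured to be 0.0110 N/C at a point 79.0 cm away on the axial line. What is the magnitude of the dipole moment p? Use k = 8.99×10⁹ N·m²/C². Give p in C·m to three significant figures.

On axis E = 2kp/r³, so p = Er³/(2k).
p = (0.0110)·(0.790)³ / (2·8.99×10⁹) = 3.016×10⁻¹³ C·m.

p ≈ 3.02×10⁻¹³ C·m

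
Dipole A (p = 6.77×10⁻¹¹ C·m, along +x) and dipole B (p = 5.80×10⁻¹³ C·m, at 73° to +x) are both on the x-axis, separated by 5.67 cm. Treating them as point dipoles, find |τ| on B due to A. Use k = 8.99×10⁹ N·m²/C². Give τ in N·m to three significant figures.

The second dipole sits on the axis of the first, so the field there is axial: E₁ = 2kp₁/r³ along +x.
E₁ = 2(8.99×10⁹)(6.77×10⁻¹¹)/(0.0567)³ = 6678 N/C.
Torque on the second dipole: τ = p₂ E₁ sinθ.
τ = (5.80×10⁻¹³)(6678)·sin73° = 3.704×10⁻⁹ N·m.

τ ≈ 3.70×10⁻⁹ N·m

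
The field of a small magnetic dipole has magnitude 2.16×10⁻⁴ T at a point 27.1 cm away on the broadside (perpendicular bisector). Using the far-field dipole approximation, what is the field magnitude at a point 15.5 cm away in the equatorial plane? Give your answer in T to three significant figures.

Dipole fields scale as 1/r³ in the far field; the geometry is the same at both points.
B₂ = B₁ · (r₁/r₂)³ = 2.16×10⁻⁴ · (27.1/15.5)³.
(r₁/r₂)³ = (1.748)³ = 5.345.
B₂ ≈ 0.001154 T.

B ≈ 0.00115 T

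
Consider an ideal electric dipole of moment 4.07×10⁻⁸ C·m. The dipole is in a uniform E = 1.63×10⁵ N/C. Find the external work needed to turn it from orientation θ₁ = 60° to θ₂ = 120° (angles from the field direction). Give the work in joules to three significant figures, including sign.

W ≈ 0.00663 J

W_ext = ΔU = U(θ₂) − U(θ₁) = −pE cosθ₂ − (−pE cosθ₁) = pE(cosθ₁ − cosθ₂).
W = (4.07×10⁻⁸)(1.63×10⁵)·(cos60° − cos120°) = (0.006634)·(+1.0000) = 0.006634 J.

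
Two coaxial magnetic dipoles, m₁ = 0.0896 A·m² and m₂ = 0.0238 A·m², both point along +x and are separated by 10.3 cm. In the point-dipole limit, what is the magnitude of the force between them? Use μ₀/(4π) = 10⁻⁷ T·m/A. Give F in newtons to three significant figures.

On-axis B of dipole 1: B = (μ₀/4π)·2m₁/r³. Force on dipole 2: F = m₂·dB/dr.
dB/dr = −(μ₀/4π)·6m₁/r⁴, so |F| = (μ₀/4π)·6m₁m₂/r⁴.
F = 6(10⁻⁷)(0.0896)(0.0238)/(0.103)⁴ = 1.137×10⁻⁵ N.

F ≈ 1.14×10⁻⁵ N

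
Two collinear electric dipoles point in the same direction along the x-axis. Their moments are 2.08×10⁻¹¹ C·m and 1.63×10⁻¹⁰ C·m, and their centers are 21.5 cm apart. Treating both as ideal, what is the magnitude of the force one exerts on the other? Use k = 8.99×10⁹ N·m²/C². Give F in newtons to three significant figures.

F ≈ 8.56×10⁻⁸ N

On-axis field of dipole 1 at distance r: E = 2kp₁/r³. Force on dipole 2 is F = p₂·dE/dr (gradient along axis).
dE/dr = −6kp₁/r⁴, so |F| = 6kp₁p₂/r⁴ (attractive for aligned moments).
F = 6(8.99×10⁹)(2.08×10⁻¹¹)(1.63×10⁻¹⁰)/(0.215)⁴ = 8.559×10⁻⁸ N.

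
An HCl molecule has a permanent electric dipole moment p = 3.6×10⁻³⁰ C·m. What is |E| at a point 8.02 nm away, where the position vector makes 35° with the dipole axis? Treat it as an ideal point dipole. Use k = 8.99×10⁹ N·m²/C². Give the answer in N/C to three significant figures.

At angle θ the dipole field magnitude is E = (kp/r³)·√(1 + 3cos²θ).
kp/r³ = (8.99×10⁹)(3.60×10⁻³⁰) / (8.02×10⁻⁹)³ = 6.274×10⁴ N/C.
√(1 + 3cos²35°) = √(1 + 3·0.6710) = √3.0130 ≈ 1.7358.
E ≈ 6.274×10⁴ × 1.736 = 1.089×10⁵ N/C.

E ≈ 1.09×10⁵ N/C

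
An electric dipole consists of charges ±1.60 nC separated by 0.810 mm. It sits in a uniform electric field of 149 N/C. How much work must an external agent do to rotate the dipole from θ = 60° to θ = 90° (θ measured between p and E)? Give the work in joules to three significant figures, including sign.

W ≈ 9.66×10⁻¹¹ J

Dipole moment p = qd = (1.60×10⁻⁹ C)(8.10×10⁻⁴ m) = 1.296×10⁻¹² C·m.
W_ext = ΔU = U(θ₂) − U(θ₁) = −pE cosθ₂ − (−pE cosθ₁) = pE(cosθ₁ − cosθ₂).
W = (1.296×10⁻¹²)(149)·(cos60° − cos90°) = (1.931×10⁻¹⁰)·(+0.5000) = 9.655×10⁻¹¹ J.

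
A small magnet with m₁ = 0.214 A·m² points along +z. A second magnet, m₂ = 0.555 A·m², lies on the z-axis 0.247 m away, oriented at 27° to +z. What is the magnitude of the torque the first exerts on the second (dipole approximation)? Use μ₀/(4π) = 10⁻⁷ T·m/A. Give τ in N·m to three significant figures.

Dipole B is on the axis of dipole A, so B₁ there is axial: B₁ = (μ₀/4π)·2m₁/r³ along +z.
B₁ = 2(10⁻⁷)(0.214)/(0.247)³ = 2.840×10⁻⁶ T.
τ = m₂ B₁ sinθ.
τ = (0.555)(2.840×10⁻⁶)·sin27° = 7.156×10⁻⁷ N·m.

τ ≈ 7.16×10⁻⁷ N·m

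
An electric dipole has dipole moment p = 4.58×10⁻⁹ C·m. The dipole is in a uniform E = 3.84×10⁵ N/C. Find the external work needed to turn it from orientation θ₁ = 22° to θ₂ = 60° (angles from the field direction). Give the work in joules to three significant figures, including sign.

W_ext = ΔU = U(θ₂) − U(θ₁) = −pE cosθ₂ − (−pE cosθ₁) = pE(cosθ₁ − cosθ₂).
W = (4.58×10⁻⁹)(3.84×10⁵)·(cos22° − cos60°) = (0.001759)·(+0.4272) = 7.513×10⁻⁴ J.

W ≈ 7.51×10⁻⁴ J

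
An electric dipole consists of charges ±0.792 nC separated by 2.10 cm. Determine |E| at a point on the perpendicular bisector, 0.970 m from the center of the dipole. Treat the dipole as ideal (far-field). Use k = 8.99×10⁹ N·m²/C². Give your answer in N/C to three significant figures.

Dipole moment p = qd = (7.92×10⁻¹⁰ C)(0.0210 m) = 1.663×10⁻¹¹ C·m.
In the equatorial plane E = kp/r³.
E = (8.99×10⁹)(1.663×10⁻¹¹) / (0.970)³ = 0.1638 N/C.

E ≈ 0.164 N/C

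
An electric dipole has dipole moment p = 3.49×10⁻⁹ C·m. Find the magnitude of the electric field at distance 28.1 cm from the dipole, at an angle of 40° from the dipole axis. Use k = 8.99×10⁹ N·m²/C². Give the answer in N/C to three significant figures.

E ≈ 2350 N/C

At angle θ the dipole field magnitude is E = (kp/r³)·√(1 + 3cos²θ).
kp/r³ = (8.99×10⁹)(3.49×10⁻⁹) / (0.281)³ = 1414 N/C.
√(1 + 3cos²40°) = √(1 + 3·0.5868) = √2.7605 ≈ 1.6615.
E ≈ 1414 × 1.661 = 2349 N/C.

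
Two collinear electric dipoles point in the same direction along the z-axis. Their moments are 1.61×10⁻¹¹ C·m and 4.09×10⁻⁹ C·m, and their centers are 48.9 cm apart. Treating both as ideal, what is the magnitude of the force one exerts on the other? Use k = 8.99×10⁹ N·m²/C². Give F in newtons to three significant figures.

F ≈ 6.21×10⁻⁸ N

On-axis field of dipole 1 at distance r: E = 2kp₁/r³. Force on dipole 2 is F = p₂·dE/dr (gradient along axis).
dE/dr = −6kp₁/r⁴, so |F| = 6kp₁p₂/r⁴ (attractive for aligned moments).
F = 6(8.99×10⁹)(1.61×10⁻¹¹)(4.09×10⁻⁹)/(0.489)⁴ = 6.212×10⁻⁸ N.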